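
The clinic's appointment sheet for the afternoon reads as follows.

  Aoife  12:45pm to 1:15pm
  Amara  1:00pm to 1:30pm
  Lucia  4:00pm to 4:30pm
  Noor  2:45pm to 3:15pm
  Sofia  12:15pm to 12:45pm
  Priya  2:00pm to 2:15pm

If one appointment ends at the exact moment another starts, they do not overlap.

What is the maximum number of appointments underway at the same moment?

Sweep the timeline, counting +1 at each start and −1 at each end (ends before starts at a tie):
12:15pm start Sofia → 1
12:45pm end Sofia → 0
12:45pm start Aoife → 1
1:00pm start Amara → 2
1:15pm end Aoife → 1
1:30pm end Amara → 0
2:00pm start Priya → 1
2:15pm end Priya → 0
2:45pm start Noor → 1
3:15pm end Noor → 0
4:00pm start Lucia → 1
4:30pm end Lucia → 0
Peak is 2, at 1:00pm (Amara, Aoife).

2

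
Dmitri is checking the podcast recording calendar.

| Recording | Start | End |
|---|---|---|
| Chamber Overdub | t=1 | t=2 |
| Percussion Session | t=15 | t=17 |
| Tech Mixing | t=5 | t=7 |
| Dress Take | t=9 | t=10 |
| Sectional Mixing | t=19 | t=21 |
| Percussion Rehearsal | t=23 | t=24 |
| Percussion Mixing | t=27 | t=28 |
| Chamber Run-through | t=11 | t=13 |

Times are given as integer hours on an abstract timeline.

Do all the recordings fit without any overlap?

Sorted by start: Chamber Overdub, Tech Mixing, Dress Take, Chamber Run-through, Percussion Session, Sectional Mixing, Percussion Rehearsal, Percussion Mixing.
Tech Mixing starts after Chamber Overdub ends; Chamber Overdub is clear from here.
Dress Take starts after Tech Mixing ends; Tech Mixing is clear from here.
Chamber Run-through starts after Dress Take ends; Dress Take is clear from here.
Percussion Session starts after Chamber Run-through ends; Chamber Run-through is clear from here.
Sectional Mixing starts after Percussion Session ends; Percussion Session is clear from here.
Percussion Rehearsal starts after Sectional Mixing ends; Sectional Mixing is clear from here.
Percussion Mixing starts after Percussion Rehearsal ends.
Every pair is clear; the schedule has no overlaps.

Yes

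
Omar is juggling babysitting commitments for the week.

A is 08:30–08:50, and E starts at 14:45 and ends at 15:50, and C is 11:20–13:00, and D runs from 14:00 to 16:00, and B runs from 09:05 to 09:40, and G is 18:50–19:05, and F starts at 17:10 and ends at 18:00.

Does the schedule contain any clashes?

Sorted by start: A, B, C, D, E, F, G.
B starts after A ends; A is clear from here.
C starts after B ends; B is clear from here.
D starts after C ends; C is clear from here.
E starts before D ends → D and E overlap.
That's a conflict, so the schedule is not conflict-free.

Yes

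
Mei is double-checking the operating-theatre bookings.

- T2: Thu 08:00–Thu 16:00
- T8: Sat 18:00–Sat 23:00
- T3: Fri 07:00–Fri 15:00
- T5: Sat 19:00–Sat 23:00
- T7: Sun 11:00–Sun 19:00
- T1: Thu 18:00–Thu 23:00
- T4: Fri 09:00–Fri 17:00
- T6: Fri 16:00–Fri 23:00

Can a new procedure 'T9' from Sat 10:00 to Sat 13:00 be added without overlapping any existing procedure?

T2: ends Thu 16:00 at or before T9 starts Sat 10:00 → clear.
T1: ends Thu 23:00 at or before T9 starts Sat 10:00 → clear.
T3: ends Fri 15:00 at or before T9 starts Sat 10:00 → clear.
T4: ends Fri 17:00 at or before T9 starts Sat 10:00 → clear.
T6: ends Fri 23:00 at or before T9 starts Sat 10:00 → clear.
T8: starts Sat 18:00 at or after T9 ends Sat 13:00 → clear.
T5: starts Sat 19:00 at or after T9 ends Sat 13:00 → clear.
T7: starts Sun 11:00 at or after T9 ends Sat 13:00 → clear.

Yes — the slot is free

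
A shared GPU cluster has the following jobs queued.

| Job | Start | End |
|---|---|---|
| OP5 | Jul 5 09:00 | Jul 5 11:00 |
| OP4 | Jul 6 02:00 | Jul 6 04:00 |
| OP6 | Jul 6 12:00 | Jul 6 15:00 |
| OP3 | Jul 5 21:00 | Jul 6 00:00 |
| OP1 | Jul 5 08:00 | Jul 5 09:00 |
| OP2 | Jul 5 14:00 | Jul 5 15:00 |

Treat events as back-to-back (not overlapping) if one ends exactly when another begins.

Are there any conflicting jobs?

Sorted by start: OP1, OP5, OP2, OP3, OP4, OP6.
OP5 starts exactly when OP1 ends (back-to-back, no overlap), so OP1 has no further overlaps.
OP2 starts after OP5 ends, so OP5 has no further overlaps.
OP3 starts after OP2 ends, so OP2 has no further overlaps.
OP4 starts after OP3 ends, so OP3 has no further overlaps.
OP6 starts after OP4 ends.
Every pair is clear; the schedule has no overlaps.

No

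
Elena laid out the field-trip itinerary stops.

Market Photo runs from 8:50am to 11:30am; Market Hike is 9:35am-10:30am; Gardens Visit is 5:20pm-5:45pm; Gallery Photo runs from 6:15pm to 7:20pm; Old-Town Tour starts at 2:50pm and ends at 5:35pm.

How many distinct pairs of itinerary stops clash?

Check each pair: they overlap iff neither finishes before the other starts.
Sorted by start: Market Photo, Market Hike, Old-Town Tour, Gardens Visit, Gallery Photo.
Market Hike starts before Market Photo ends → Market Photo and Market Hike overlap.
Old-Town Tour starts after Market Photo ends, so nothing later overlaps Market Photo either.
Old-Town Tour starts after Market Hike ends, so nothing later overlaps Market Hike either.
Gardens Visit starts before Old-Town Tour ends → Old-Town Tour and Gardens Visit overlap.
Gallery Photo starts after Old-Town Tour ends.
Gallery Photo starts after Gardens Visit ends.
Overlapping pairs: Gardens Visit & Old-Town Tour, Market Hike & Market Photo — 2 in total.

2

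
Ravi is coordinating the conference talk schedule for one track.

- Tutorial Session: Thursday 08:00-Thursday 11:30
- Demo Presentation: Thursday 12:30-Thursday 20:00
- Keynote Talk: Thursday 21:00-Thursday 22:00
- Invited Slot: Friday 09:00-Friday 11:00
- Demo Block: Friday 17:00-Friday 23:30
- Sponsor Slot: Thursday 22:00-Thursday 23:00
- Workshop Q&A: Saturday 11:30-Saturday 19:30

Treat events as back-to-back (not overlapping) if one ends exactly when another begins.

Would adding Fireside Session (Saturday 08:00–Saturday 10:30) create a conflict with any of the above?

Tutorial Session: ends Thursday 11:30 at or before Fireside Session starts Saturday 08:00 → clear.
Demo Presentation: ends Thursday 20:00 at or before Fireside Session starts Saturday 08:00 → clear.
Keynote Talk: ends Thursday 22:00 at or before Fireside Session starts Saturday 08:00 → clear.
Sponsor Slot: ends Thursday 23:00 at or before Fireside Session starts Saturday 08:00 → clear.
Invited Slot: ends Friday 11:00 at or before Fireside Session starts Saturday 08:00 → clear.
Demo Block: ends Friday 23:30 at or before Fireside Session starts Saturday 08:00 → clear.
Workshop Q&A: starts Saturday 11:30 at or after Fireside Session ends Saturday 10:30 → clear.

No — it doesn't clash with anything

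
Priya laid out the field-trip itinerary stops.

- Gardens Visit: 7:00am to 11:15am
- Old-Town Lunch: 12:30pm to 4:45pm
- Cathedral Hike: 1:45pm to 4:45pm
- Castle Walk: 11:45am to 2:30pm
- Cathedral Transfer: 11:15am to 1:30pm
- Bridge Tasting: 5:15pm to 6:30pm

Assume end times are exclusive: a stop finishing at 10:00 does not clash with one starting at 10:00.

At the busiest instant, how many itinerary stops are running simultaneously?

3

Sweep the timeline, counting +1 at each start and −1 at each end (ends before starts at a tie):
7:00am start Gardens Visit → 1
11:15am end Gardens Visit → 0
11:15am start Cathedral Transfer → 1
11:45am start Castle Walk → 2
12:30pm start Old-Town Lunch → 3
1:30pm end Cathedral Transfer → 2
1:45pm start Cathedral Hike → 3
2:30pm end Castle Walk → 2
4:45pm end Cathedral Hike → 1
4:45pm end Old-Town Lunch → 0
5:15pm start Bridge Tasting → 1
6:30pm end Bridge Tasting → 0
Peak is 3, at 12:30pm (Castle Walk, Cathedral Transfer, Old-Town Lunch).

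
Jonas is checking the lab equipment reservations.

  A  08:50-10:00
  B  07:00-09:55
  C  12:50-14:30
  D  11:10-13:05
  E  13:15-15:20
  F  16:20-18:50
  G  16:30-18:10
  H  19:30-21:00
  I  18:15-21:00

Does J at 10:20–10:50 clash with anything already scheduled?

B: ends 09:55 at or before J starts 10:20 → clear.
A: ends 10:00 at or before J starts 10:20 → clear.
D: starts 11:10 at or after J ends 10:50 → clear.
C: starts 12:50 at or after J ends 10:50 → clear.
E: starts 13:15 at or after J ends 10:50 → clear.
F: starts 16:20 at or after J ends 10:50 → clear.
G: starts 16:30 at or after J ends 10:50 → clear.
I: starts 18:15 at or after J ends 10:50 → clear.
H: starts 19:30 at or after J ends 10:50 → clear.

No — it doesn't clash with anything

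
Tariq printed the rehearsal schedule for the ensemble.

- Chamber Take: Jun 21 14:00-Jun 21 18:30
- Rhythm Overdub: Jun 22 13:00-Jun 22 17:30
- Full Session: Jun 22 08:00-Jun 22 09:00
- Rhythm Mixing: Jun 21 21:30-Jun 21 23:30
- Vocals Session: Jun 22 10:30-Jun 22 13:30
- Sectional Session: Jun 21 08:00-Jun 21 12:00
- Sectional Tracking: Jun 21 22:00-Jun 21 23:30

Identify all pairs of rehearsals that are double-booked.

Check each pair: they overlap iff neither finishes before the other starts.
Sorted by start: Sectional Session, Chamber Take, Rhythm Mixing, Sectional Tracking, Full Session, Vocals Session, Rhythm Overdub.
Chamber Take starts after Sectional Session ends; Sectional Session is clear from here.
Rhythm Mixing starts after Chamber Take ends; Chamber Take is clear from here.
Sectional Tracking starts before Rhythm Mixing ends → Rhythm Mixing and Sectional Tracking overlap.
Full Session starts after Rhythm Mixing ends; Rhythm Mixing is clear from here.
Full Session starts after Sectional Tracking ends; Sectional Tracking is clear from here.
Vocals Session starts after Full Session ends; Full Session is clear from here.
Rhythm Overdub starts before Vocals Session ends → Vocals Session and Rhythm Overdub overlap.

Rhythm Mixing & Sectional Tracking, Rhythm Overdub & Vocals Session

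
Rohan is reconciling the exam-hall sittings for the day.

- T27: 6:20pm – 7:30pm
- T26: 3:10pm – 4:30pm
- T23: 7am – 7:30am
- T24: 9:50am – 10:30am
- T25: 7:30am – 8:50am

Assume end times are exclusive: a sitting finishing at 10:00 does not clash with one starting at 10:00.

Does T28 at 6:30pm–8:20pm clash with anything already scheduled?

T23: ends 7:30am at or before T28 starts 6:30pm → clear.
T25: ends 8:50am at or before T28 starts 6:30pm → clear.
T24: ends 10:30am at or before T28 starts 6:30pm → clear.
T26: ends 4:30pm at or before T28 starts 6:30pm → clear.
T27: starts 6:20pm before T28 ends 8:20pm, and ends 7:30pm after T28 starts 6:30pm → overlap.
T28 overlaps T27.

Yes — it overlaps T27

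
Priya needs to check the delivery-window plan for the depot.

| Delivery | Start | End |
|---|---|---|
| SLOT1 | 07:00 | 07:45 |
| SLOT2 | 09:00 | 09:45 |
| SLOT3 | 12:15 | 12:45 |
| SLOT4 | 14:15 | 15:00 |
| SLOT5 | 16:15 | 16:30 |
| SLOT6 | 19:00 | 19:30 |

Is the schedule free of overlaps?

Sorted by start: SLOT1, SLOT2, SLOT3, SLOT4, SLOT5, SLOT6.
SLOT2 starts after SLOT1 ends — done with SLOT1.
SLOT3 starts after SLOT2 ends — done with SLOT2.
SLOT4 starts after SLOT3 ends — done with SLOT3.
SLOT5 starts after SLOT4 ends — done with SLOT4.
SLOT6 starts after SLOT5 ends.
Every pair is clear; the schedule has no overlaps.

Yes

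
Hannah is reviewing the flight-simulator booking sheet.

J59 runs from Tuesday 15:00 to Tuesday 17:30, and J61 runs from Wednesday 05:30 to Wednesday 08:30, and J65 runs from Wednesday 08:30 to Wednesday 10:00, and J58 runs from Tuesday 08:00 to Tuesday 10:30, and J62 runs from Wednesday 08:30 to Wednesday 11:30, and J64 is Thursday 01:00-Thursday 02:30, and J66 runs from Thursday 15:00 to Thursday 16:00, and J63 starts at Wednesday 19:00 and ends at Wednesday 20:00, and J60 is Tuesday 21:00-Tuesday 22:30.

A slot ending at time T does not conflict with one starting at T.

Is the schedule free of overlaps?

Check each pair: they overlap iff neither finishes before the other starts.
Sorted by start: J58, J59, J60, J61, J62, J65, J63, J64, J66.
J59 starts after J58 ends, so J58 has no further overlaps.
J60 starts after J59 ends, so J59 has no further overlaps.
J61 starts after J60 ends, so J60 has no further overlaps.
J62 starts exactly when J61 ends (back-to-back, no overlap), so J61 has no further overlaps.
J65 starts before J62 ends → J62 and J65 overlap.
That's a conflict, so the schedule is not conflict-free.

No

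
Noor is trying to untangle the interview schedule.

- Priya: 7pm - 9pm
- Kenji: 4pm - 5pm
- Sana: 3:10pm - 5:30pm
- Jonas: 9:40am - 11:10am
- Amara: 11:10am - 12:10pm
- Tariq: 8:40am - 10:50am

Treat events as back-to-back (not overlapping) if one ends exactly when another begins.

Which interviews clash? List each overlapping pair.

Check each pair: they overlap iff neither finishes before the other starts.
Sorted by start: Tariq, Jonas, Amara, Sana, Kenji, Priya.
Jonas starts before Tariq ends → Tariq and Jonas overlap.
Amara starts after Tariq ends; Tariq is clear from here.
Amara starts exactly when Jonas ends (back-to-back, no overlap); Jonas is clear from here.
Sana starts after Amara ends; Amara is clear from here.
Kenji starts before Sana ends → Sana and Kenji overlap.
Priya starts after Sana ends.
Priya starts after Kenji ends.

Jonas & Tariq, Kenji & Sana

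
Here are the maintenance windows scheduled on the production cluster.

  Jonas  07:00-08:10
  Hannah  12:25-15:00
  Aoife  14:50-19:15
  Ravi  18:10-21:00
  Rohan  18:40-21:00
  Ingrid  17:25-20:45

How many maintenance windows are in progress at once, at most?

Sweep the timeline, counting +1 at each start and −1 at each end (ends before starts at a tie):
07:00 start Jonas → 1
08:10 end Jonas → 0
12:25 start Hannah → 1
14:50 start Aoife → 2
15:00 end Hannah → 1
17:25 start Ingrid → 2
18:10 start Ravi → 3
18:40 start Rohan → 4
19:15 end Aoife → 3
20:45 end Ingrid → 2
21:00 end Ravi → 1
21:00 end Rohan → 0
Peak is 4, at 18:40 (Aoife, Ingrid, Ravi, Rohan).

4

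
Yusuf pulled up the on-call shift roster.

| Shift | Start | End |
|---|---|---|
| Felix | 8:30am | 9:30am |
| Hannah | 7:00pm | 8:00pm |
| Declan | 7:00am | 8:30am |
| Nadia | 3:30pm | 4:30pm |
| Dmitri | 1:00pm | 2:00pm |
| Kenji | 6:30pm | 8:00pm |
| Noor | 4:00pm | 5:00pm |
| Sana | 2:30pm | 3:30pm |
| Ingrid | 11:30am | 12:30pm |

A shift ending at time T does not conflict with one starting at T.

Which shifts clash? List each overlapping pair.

Hannah & Kenji, Nadia & Noor

Sorted by start: Declan, Felix, Ingrid, Dmitri, Sana, Nadia, Noor, Kenji, Hannah.
Felix starts exactly when Declan ends (back-to-back, no overlap) — done with Declan.
Ingrid starts after Felix ends — done with Felix.
Dmitri starts after Ingrid ends — done with Ingrid.
Sana starts after Dmitri ends — done with Dmitri.
Nadia starts exactly when Sana ends (back-to-back, no overlap) — done with Sana.
Noor starts before Nadia ends → Nadia and Noor overlap.
Kenji starts after Nadia ends — done with Nadia.
Kenji starts after Noor ends — done with Noor.
Hannah starts before Kenji ends → Kenji and Hannah overlap.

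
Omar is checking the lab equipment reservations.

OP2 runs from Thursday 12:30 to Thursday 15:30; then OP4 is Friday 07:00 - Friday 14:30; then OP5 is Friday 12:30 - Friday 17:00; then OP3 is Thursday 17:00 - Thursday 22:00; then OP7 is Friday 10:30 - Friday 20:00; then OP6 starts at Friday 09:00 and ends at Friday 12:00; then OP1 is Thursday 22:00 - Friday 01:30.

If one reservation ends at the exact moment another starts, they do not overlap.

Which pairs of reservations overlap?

Sorted by start: OP2, OP3, OP1, OP4, OP6, OP7, OP5.
OP3 starts after OP2 ends — done with OP2.
OP1 starts exactly when OP3 ends (back-to-back, no overlap) — done with OP3.
OP4 starts after OP1 ends — done with OP1.
OP6 starts before OP4 ends → OP4 and OP6 overlap.
OP7 starts before OP4 ends → OP4 and OP7 overlap.
OP5 starts before OP4 ends → OP4 and OP5 overlap.
OP7 starts before OP6 ends → OP6 and OP7 overlap.
OP5 starts after OP6 ends.
OP5 starts before OP7 ends → OP7 and OP5 overlap.

OP4 & OP5, OP4 & OP6, OP4 & OP7, OP5 & OP7, OP6 & OP7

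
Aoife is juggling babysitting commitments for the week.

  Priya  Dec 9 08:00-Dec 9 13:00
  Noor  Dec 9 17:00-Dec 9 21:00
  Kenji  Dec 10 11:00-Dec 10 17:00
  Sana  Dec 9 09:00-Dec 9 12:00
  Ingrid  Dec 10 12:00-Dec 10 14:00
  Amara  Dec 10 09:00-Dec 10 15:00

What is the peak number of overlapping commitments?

Sweep the timeline, counting +1 at each start and −1 at each end (ends before starts at a tie):
Dec 9 08:00 start Priya → 1
Dec 9 09:00 start Sana → 2
Dec 9 12:00 end Sana → 1
Dec 9 13:00 end Priya → 0
Dec 9 17:00 start Noor → 1
Dec 9 21:00 end Noor → 0
Dec 10 09:00 start Amara → 1
Dec 10 11:00 start Kenji → 2
Dec 10 12:00 start Ingrid → 3
Dec 10 14:00 end Ingrid → 2
Dec 10 15:00 end Amara → 1
Dec 10 17:00 end Kenji → 0
Peak is 3, at Dec 10 12:00 (Amara, Ingrid, Kenji).

3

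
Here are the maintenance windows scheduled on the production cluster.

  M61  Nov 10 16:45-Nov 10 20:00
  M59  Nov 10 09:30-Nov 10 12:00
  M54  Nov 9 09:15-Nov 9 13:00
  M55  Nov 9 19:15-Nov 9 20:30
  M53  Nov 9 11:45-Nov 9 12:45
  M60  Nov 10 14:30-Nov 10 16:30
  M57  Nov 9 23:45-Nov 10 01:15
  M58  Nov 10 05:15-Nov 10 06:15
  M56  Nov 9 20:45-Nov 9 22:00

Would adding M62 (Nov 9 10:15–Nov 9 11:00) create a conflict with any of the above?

Yes — it overlaps M54

M54: starts Nov 9 09:15 before M62 ends Nov 9 11:00, and ends Nov 9 13:00 after M62 starts Nov 9 10:15 → overlap.
M53: starts Nov 9 11:45 at or after M62 ends Nov 9 11:00 → clear.
M55: starts Nov 9 19:15 at or after M62 ends Nov 9 11:00 → clear.
M56: starts Nov 9 20:45 at or after M62 ends Nov 9 11:00 → clear.
M57: starts Nov 9 23:45 at or after M62 ends Nov 9 11:00 → clear.
M58: starts Nov 10 05:15 at or after M62 ends Nov 9 11:00 → clear.
M59: starts Nov 10 09:30 at or after M62 ends Nov 9 11:00 → clear.
M60: starts Nov 10 14:30 at or after M62 ends Nov 9 11:00 → clear.
M61: starts Nov 10 16:45 at or after M62 ends Nov 9 11:00 → clear.
M62 overlaps M54.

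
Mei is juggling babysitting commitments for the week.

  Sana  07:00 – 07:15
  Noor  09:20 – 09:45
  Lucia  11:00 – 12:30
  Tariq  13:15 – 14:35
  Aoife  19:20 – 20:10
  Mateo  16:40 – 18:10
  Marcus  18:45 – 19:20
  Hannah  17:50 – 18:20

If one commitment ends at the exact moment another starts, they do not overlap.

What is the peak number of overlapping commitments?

2

Walk through starts and ends in time order (an end at T is processed before a start at T):
07:00 start Sana → 1
07:15 end Sana → 0
09:20 start Noor → 1
09:45 end Noor → 0
11:00 start Lucia → 1
12:30 end Lucia → 0
13:15 start Tariq → 1
14:35 end Tariq → 0
16:40 start Mateo → 1
17:50 start Hannah → 2
18:10 end Mateo → 1
18:20 end Hannah → 0
18:45 start Marcus → 1
19:20 end Marcus → 0
19:20 start Aoife → 1
20:10 end Aoife → 0
Peak is 2, at 17:50 (Hannah, Mateo).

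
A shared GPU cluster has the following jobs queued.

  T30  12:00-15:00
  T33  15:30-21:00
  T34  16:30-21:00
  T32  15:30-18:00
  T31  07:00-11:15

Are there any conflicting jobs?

Yes

Sorted by start: T31, T30, T32, T33, T34.
T30 starts after T31 ends; T31 is clear from here.
T32 starts after T30 ends; T30 is clear from here.
T33 starts before T32 ends → T32 and T33 overlap.
That's a conflict, so the schedule is not conflict-free.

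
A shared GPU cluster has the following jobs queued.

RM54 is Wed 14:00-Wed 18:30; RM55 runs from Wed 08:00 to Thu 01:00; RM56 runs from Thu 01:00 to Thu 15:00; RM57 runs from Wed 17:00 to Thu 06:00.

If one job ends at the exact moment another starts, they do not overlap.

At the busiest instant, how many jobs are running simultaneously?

3

Sort all start/end points and keep a running count:
Wed 08:00 start RM55 → 1
Wed 14:00 start RM54 → 2
Wed 17:00 start RM57 → 3
Wed 18:30 end RM54 → 2
Thu 01:00 end RM55 → 1
Thu 01:00 start RM56 → 2
Thu 06:00 end RM57 → 1
Thu 15:00 end RM56 → 0
Peak is 3, at Wed 17:00 (RM54, RM55, RM57).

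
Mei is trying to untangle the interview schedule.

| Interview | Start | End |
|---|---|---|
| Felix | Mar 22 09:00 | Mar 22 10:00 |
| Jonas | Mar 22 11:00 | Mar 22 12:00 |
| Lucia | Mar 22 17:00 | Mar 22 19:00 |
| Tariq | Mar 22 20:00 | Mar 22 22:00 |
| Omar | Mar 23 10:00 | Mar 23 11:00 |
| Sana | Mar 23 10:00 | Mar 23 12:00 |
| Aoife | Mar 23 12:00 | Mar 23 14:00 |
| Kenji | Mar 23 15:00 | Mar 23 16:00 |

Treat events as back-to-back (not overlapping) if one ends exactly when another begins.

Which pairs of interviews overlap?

Two intervals overlap when each starts before the other ends.
Sorted by start: Felix, Jonas, Lucia, Tariq, Omar, Sana, Aoife, Kenji.
Jonas starts after Felix ends, so Felix has no further overlaps.
Lucia starts after Jonas ends, so Jonas has no further overlaps.
Tariq starts after Lucia ends, so Lucia has no further overlaps.
Omar starts after Tariq ends, so Tariq has no further overlaps.
Sana starts before Omar ends → Omar and Sana overlap.
Aoife starts after Omar ends, so Omar has no further overlaps.
Aoife starts exactly when Sana ends (back-to-back, no overlap), so Sana has no further overlaps.
Kenji starts after Aoife ends.

Omar & Sana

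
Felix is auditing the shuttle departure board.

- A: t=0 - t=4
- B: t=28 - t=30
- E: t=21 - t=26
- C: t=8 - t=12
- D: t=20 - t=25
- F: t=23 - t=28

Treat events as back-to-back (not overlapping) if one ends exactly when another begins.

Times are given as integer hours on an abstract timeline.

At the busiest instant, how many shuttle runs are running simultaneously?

Walk through starts and ends in time order (an end at T is processed before a start at T):
t=0 start A → 1
t=4 end A → 0
t=8 start C → 1
t=12 end C → 0
t=20 start D → 1
t=21 start E → 2
t=23 start F → 3
t=25 end D → 2
t=26 end E → 1
t=28 end F → 0
t=28 start B → 1
t=30 end B → 0
Peak is 3, at t=23 (D, E, F).

3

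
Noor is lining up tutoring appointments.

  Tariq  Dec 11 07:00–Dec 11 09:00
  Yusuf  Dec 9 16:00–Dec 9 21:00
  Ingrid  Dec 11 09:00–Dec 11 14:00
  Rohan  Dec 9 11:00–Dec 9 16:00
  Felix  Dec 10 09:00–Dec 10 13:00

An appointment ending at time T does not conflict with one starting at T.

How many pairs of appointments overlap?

Sorted by start: Rohan, Yusuf, Felix, Tariq, Ingrid.
Yusuf starts exactly when Rohan ends (back-to-back, no overlap); Rohan is clear from here.
Felix starts after Yusuf ends; Yusuf is clear from here.
Tariq starts after Felix ends; Felix is clear from here.
Ingrid starts exactly when Tariq ends (back-to-back, no overlap).
No pair overlaps.

0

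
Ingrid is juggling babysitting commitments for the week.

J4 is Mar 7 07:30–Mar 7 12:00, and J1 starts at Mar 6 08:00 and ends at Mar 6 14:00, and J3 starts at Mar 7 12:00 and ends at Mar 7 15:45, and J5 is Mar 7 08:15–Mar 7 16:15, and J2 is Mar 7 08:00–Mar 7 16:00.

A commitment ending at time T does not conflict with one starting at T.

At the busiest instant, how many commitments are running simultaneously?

Sweep the timeline, counting +1 at each start and −1 at each end (ends before starts at a tie):
Mar 6 08:00 start J1 → 1
Mar 6 14:00 end J1 → 0
Mar 7 07:30 start J4 → 1
Mar 7 08:00 start J2 → 2
Mar 7 08:15 start J5 → 3
Mar 7 12:00 end J4 → 2
Mar 7 12:00 start J3 → 3
Mar 7 15:45 end J3 → 2
Mar 7 16:00 end J2 → 1
Mar 7 16:15 end J5 → 0
Peak is 3, at Mar 7 08:15 (J2, J4, J5).

3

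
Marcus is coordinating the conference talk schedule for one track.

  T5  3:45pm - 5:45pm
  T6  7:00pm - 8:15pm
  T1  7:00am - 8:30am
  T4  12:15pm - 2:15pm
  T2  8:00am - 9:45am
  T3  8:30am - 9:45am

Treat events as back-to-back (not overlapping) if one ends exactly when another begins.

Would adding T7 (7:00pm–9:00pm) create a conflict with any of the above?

Yes — it overlaps T6

T1: ends 8:30am at or before T7 starts 7:00pm → clear.
T2: ends 9:45am at or before T7 starts 7:00pm → clear.
T3: ends 9:45am at or before T7 starts 7:00pm → clear.
T4: ends 2:15pm at or before T7 starts 7:00pm → clear.
T5: ends 5:45pm at or before T7 starts 7:00pm → clear.
T6: starts 7:00pm before T7 ends 9:00pm, and ends 8:15pm after T7 starts 7:00pm → overlap.
T7 overlaps T6.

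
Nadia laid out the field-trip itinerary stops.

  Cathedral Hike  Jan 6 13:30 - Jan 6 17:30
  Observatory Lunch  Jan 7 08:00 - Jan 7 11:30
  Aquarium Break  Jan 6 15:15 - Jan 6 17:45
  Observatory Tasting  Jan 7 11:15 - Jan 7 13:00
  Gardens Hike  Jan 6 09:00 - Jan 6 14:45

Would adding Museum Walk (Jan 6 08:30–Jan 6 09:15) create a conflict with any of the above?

Yes — it overlaps Gardens Hike

Gardens Hike: starts Jan 6 09:00 before Museum Walk ends Jan 6 09:15, and ends Jan 6 14:45 after Museum Walk starts Jan 6 08:30 → overlap.
Cathedral Hike: starts Jan 6 13:30 at or after Museum Walk ends Jan 6 09:15 → clear.
Aquarium Break: starts Jan 6 15:15 at or after Museum Walk ends Jan 6 09:15 → clear.
Observatory Lunch: starts Jan 7 08:00 at or after Museum Walk ends Jan 6 09:15 → clear.
Observatory Tasting: starts Jan 7 11:15 at or after Museum Walk ends Jan 6 09:15 → clear.
Museum Walk overlaps Gardens Hike.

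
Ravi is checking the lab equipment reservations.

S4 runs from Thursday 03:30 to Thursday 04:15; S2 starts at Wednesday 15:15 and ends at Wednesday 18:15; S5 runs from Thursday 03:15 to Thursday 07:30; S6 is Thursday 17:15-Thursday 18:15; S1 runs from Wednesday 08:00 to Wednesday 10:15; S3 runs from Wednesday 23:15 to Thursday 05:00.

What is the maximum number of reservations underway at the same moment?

3

Sort all start/end points and keep a running count:
Wednesday 08:00 start S1 → 1
Wednesday 10:15 end S1 → 0
Wednesday 15:15 start S2 → 1
Wednesday 18:15 end S2 → 0
Wednesday 23:15 start S3 → 1
Thursday 03:15 start S5 → 2
Thursday 03:30 start S4 → 3
Thursday 04:15 end S4 → 2
Thursday 05:00 end S3 → 1
Thursday 07:30 end S5 → 0
Thursday 17:15 start S6 → 1
Thursday 18:15 end S6 → 0
Peak is 3, at Thursday 03:30 (S3, S4, S5).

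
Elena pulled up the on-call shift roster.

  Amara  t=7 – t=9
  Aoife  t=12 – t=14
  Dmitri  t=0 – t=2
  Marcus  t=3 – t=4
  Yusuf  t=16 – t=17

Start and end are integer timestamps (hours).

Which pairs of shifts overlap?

Sorted by start: Dmitri, Marcus, Amara, Aoife, Yusuf.
Marcus starts after Dmitri ends, so Dmitri has no further overlaps.
Amara starts after Marcus ends, so Marcus has no further overlaps.
Aoife starts after Amara ends, so Amara has no further overlaps.
Yusuf starts after Aoife ends.

none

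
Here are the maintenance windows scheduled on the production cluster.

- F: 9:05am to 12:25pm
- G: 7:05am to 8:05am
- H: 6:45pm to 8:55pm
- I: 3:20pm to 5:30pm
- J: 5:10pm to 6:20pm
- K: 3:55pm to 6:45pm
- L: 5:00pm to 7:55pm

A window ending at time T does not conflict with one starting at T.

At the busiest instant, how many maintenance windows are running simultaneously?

Sort all start/end points and keep a running count:
7:05am start G → 1
8:05am end G → 0
9:05am start F → 1
12:25pm end F → 0
3:20pm start I → 1
3:55pm start K → 2
5:00pm start L → 3
5:10pm start J → 4
5:30pm end I → 3
6:20pm end J → 2
6:45pm end K → 1
6:45pm start H → 2
7:55pm end L → 1
8:55pm end H → 0
Peak is 4, at 5:10pm (I, J, K, L).

4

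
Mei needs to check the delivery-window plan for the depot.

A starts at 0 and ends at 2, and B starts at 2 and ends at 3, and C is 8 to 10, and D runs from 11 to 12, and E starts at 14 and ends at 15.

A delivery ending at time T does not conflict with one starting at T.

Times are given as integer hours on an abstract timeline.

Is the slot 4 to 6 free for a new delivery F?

A: ends 2 at or before F starts 4 → clear.
B: ends 3 at or before F starts 4 → clear.
C: starts 8 at or after F ends 6 → clear.
D: starts 11 at or after F ends 6 → clear.
E: starts 14 at or after F ends 6 → clear.

Yes — the slot is free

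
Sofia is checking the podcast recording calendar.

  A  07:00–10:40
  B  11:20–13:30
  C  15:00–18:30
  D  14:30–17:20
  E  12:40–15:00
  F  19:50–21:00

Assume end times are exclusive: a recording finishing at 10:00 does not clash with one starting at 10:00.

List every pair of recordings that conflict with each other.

B & E, C & D, D & E

Two intervals overlap when each starts before the other ends.
Sorted by start: A, B, E, D, C, F.
B starts after A ends, so nothing later overlaps A either.
E starts before B ends → B and E overlap.
D starts after B ends, so nothing later overlaps B either.
D starts before E ends → E and D overlap.
C starts exactly when E ends (back-to-back, no overlap), so nothing later overlaps E either.
C starts before D ends → D and C overlap.
F starts after D ends.
F starts after C ends.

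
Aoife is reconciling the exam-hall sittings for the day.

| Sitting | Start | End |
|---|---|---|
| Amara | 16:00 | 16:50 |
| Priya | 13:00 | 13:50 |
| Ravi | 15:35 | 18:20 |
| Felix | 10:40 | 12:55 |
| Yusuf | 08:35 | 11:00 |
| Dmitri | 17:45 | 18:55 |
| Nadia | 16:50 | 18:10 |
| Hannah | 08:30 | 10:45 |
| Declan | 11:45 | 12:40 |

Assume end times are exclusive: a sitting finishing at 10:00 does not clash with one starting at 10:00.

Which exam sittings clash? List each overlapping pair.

Check each pair: they overlap iff neither finishes before the other starts.
Sorted by start: Hannah, Yusuf, Felix, Declan, Priya, Ravi, Amara, Nadia, Dmitri.
Yusuf starts before Hannah ends → Hannah and Yusuf overlap.
Felix starts before Hannah ends → Hannah and Felix overlap.
Declan starts after Hannah ends — done with Hannah.
Felix starts before Yusuf ends → Yusuf and Felix overlap.
Declan starts after Yusuf ends — done with Yusuf.
Declan starts before Felix ends → Felix and Declan overlap.
Priya starts after Felix ends — done with Felix.
Priya starts after Declan ends — done with Declan.
Ravi starts after Priya ends — done with Priya.
Amara starts before Ravi ends → Ravi and Amara overlap.
Nadia starts before Ravi ends → Ravi and Nadia overlap.
Dmitri starts before Ravi ends → Ravi and Dmitri overlap.
Nadia starts exactly when Amara ends (back-to-back, no overlap) — done with Amara.
Dmitri starts before Nadia ends → Nadia and Dmitri overlap.

Amara & Ravi, Declan & Felix, Dmitri & Nadia, Dmitri & Ravi, Felix & Hannah, Felix & Yusuf, Hannah & Yusuf, Nadia & Ravi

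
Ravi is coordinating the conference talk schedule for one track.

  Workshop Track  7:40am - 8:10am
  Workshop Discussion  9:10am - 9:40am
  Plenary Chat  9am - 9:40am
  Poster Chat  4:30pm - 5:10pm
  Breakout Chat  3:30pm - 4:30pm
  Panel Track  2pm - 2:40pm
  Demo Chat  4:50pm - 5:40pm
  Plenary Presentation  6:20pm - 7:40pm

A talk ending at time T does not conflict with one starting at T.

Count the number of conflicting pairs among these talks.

2

Check each pair: they overlap iff neither finishes before the other starts.
Sorted by start: Workshop Track, Plenary Chat, Workshop Discussion, Panel Track, Breakout Chat, Poster Chat, Demo Chat, Plenary Presentation.
Plenary Chat starts after Workshop Track ends, so nothing later overlaps Workshop Track either.
Workshop Discussion starts before Plenary Chat ends → Plenary Chat and Workshop Discussion overlap.
Panel Track starts after Plenary Chat ends, so nothing later overlaps Plenary Chat either.
Panel Track starts after Workshop Discussion ends, so nothing later overlaps Workshop Discussion either.
Breakout Chat starts after Panel Track ends, so nothing later overlaps Panel Track either.
Poster Chat starts exactly when Breakout Chat ends (back-to-back, no overlap), so nothing later overlaps Breakout Chat either.
Demo Chat starts before Poster Chat ends → Poster Chat and Demo Chat overlap.
Plenary Presentation starts after Poster Chat ends.
Plenary Presentation starts after Demo Chat ends.
Overlapping pairs: Demo Chat & Poster Chat, Plenary Chat & Workshop Discussion — 2 in total.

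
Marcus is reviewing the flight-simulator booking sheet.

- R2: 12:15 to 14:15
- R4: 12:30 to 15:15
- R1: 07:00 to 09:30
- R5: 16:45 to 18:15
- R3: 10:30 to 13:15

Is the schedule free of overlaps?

No

Two intervals overlap when each starts before the other ends.
Sorted by start: R1, R3, R2, R4, R5.
R3 starts after R1 ends, so R1 has no further overlaps.
R2 starts before R3 ends → R3 and R2 overlap.
That's a conflict, so the schedule is not conflict-free.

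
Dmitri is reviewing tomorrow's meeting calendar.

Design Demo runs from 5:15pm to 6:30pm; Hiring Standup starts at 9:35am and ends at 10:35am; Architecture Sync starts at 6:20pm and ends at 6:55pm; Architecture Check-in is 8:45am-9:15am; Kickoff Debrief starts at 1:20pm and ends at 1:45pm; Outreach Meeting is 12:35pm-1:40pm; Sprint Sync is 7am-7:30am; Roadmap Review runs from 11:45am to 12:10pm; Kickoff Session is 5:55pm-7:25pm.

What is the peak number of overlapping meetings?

Sweep the timeline, counting +1 at each start and −1 at each end (ends before starts at a tie):
7am start Sprint Sync → 1
7:30am end Sprint Sync → 0
8:45am start Architecture Check-in → 1
9:15am end Architecture Check-in → 0
9:35am start Hiring Standup → 1
10:35am end Hiring Standup → 0
11:45am start Roadmap Review → 1
12:10pm end Roadmap Review → 0
12:35pm start Outreach Meeting → 1
1:20pm start Kickoff Debrief → 2
1:40pm end Outreach Meeting → 1
1:45pm end Kickoff Debrief → 0
5:15pm start Design Demo → 1
5:55pm start Kickoff Session → 2
6:20pm start Architecture Sync → 3
6:30pm end Design Demo → 2
6:55pm end Architecture Sync → 1
7:25pm end Kickoff Session → 0
Peak is 3, at 6:20pm (Architecture Sync, Design Demo, Kickoff Session).

3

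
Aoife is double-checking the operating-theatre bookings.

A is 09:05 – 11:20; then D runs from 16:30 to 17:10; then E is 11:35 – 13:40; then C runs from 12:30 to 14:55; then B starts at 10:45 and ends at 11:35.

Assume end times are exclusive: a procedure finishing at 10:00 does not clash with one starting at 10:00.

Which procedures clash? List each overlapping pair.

Sorted by start: A, B, E, C, D.
B starts before A ends → A and B overlap.
E starts after A ends; A is clear from here.
E starts exactly when B ends (back-to-back, no overlap); B is clear from here.
C starts before E ends → E and C overlap.
D starts after E ends.
D starts after C ends.

A & B, C & E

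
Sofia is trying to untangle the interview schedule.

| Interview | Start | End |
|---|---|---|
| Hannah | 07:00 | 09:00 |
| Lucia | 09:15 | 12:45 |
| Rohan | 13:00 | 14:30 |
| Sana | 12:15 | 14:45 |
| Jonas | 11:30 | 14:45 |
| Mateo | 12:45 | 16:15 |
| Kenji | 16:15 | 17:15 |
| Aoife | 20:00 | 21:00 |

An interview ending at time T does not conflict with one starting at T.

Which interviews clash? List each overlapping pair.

Two intervals overlap when each starts before the other ends.
Sorted by start: Hannah, Lucia, Jonas, Sana, Mateo, Rohan, Kenji, Aoife.
Lucia starts after Hannah ends, so nothing later overlaps Hannah either.
Jonas starts before Lucia ends → Lucia and Jonas overlap.
Sana starts before Lucia ends → Lucia and Sana overlap.
Mateo starts exactly when Lucia ends (back-to-back, no overlap), so nothing later overlaps Lucia either.
Sana starts before Jonas ends → Jonas and Sana overlap.
Mateo starts before Jonas ends → Jonas and Mateo overlap.
Rohan starts before Jonas ends → Jonas and Rohan overlap.
Kenji starts after Jonas ends, so nothing later overlaps Jonas either.
Mateo starts before Sana ends → Sana and Mateo overlap.
Rohan starts before Sana ends → Sana and Rohan overlap.
Kenji starts after Sana ends, so nothing later overlaps Sana either.
Rohan starts before Mateo ends → Mateo and Rohan overlap.
Kenji starts exactly when Mateo ends (back-to-back, no overlap), so nothing later overlaps Mateo either.
Kenji starts after Rohan ends, so nothing later overlaps Rohan either.
Aoife starts after Kenji ends.

Jonas & Lucia, Jonas & Mateo, Jonas & Rohan, Jonas & Sana, Lucia & Sana, Mateo & Rohan, Mateo & Sana, Rohan & Sana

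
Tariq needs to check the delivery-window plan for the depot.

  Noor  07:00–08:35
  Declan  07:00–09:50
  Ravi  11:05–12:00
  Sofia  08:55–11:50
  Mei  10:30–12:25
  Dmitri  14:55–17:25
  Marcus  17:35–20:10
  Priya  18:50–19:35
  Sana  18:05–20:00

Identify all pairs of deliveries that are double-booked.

Declan & Noor, Declan & Sofia, Marcus & Priya, Marcus & Sana, Mei & Ravi, Mei & Sofia, Priya & Sana, Ravi & Sofia

Sorted by start: Noor, Declan, Sofia, Mei, Ravi, Dmitri, Marcus, Sana, Priya.
Declan starts before Noor ends → Noor and Declan overlap.
Sofia starts after Noor ends, so nothing later overlaps Noor either.
Sofia starts before Declan ends → Declan and Sofia overlap.
Mei starts after Declan ends, so nothing later overlaps Declan either.
Mei starts before Sofia ends → Sofia and Mei overlap.
Ravi starts before Sofia ends → Sofia and Ravi overlap.
Dmitri starts after Sofia ends, so nothing later overlaps Sofia either.
Ravi starts before Mei ends → Mei and Ravi overlap.
Dmitri starts after Mei ends, so nothing later overlaps Mei either.
Dmitri starts after Ravi ends, so nothing later overlaps Ravi either.
Marcus starts after Dmitri ends, so nothing later overlaps Dmitri either.
Sana starts before Marcus ends → Marcus and Sana overlap.
Priya starts before Marcus ends → Marcus and Priya overlap.
Priya starts before Sana ends → Sana and Priya overlap.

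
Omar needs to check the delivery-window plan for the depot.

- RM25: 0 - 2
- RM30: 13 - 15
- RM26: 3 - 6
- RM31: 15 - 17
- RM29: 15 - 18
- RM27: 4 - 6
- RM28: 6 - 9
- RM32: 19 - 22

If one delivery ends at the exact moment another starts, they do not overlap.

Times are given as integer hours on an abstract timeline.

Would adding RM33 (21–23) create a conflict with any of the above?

Yes — it overlaps RM32

RM25: ends 2 at or before RM33 starts 21 → clear.
RM26: ends 6 at or before RM33 starts 21 → clear.
RM27: ends 6 at or before RM33 starts 21 → clear.
RM28: ends 9 at or before RM33 starts 21 → clear.
RM30: ends 15 at or before RM33 starts 21 → clear.
RM29: ends 18 at or before RM33 starts 21 → clear.
RM31: ends 17 at or before RM33 starts 21 → clear.
RM32: starts 19 before RM33 ends 23, and ends 22 after RM33 starts 21 → overlap.
RM33 overlaps RM32.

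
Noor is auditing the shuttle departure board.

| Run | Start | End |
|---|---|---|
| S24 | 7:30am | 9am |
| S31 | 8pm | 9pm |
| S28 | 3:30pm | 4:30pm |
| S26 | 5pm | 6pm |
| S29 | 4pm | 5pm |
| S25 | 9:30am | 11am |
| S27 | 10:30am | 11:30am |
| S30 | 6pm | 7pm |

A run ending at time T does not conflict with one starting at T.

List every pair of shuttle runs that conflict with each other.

Check each pair: they overlap iff neither finishes before the other starts.
Sorted by start: S24, S25, S27, S28, S29, S26, S30, S31.
S25 starts after S24 ends, so S24 has no further overlaps.
S27 starts before S25 ends → S25 and S27 overlap.
S28 starts after S25 ends, so S25 has no further overlaps.
S28 starts after S27 ends, so S27 has no further overlaps.
S29 starts before S28 ends → S28 and S29 overlap.
S26 starts after S28 ends, so S28 has no further overlaps.
S26 starts exactly when S29 ends (back-to-back, no overlap), so S29 has no further overlaps.
S30 starts exactly when S26 ends (back-to-back, no overlap), so S26 has no further overlaps.
S31 starts after S30 ends.

S25 & S27, S28 & S29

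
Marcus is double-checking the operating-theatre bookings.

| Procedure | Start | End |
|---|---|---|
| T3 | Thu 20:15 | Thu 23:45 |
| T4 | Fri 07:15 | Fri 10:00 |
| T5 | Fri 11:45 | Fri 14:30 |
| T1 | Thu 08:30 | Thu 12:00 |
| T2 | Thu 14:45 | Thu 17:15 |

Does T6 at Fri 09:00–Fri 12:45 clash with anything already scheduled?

Yes — it overlaps T4, T5

T1: ends Thu 12:00 at or before T6 starts Fri 09:00 → clear.
T2: ends Thu 17:15 at or before T6 starts Fri 09:00 → clear.
T3: ends Thu 23:45 at or before T6 starts Fri 09:00 → clear.
T4: starts Fri 07:15 before T6 ends Fri 12:45, and ends Fri 10:00 after T6 starts Fri 09:00 → overlap.
T5: starts Fri 11:45 before T6 ends Fri 12:45, and ends Fri 14:30 after T6 starts Fri 09:00 → overlap.
T6 overlaps T4, T5.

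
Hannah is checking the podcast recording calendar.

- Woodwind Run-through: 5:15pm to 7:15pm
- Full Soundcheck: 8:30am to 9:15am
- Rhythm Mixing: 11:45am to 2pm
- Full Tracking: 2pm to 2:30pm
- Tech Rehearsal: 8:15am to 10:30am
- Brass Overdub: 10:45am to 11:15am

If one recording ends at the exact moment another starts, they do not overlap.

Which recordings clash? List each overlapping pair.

Full Soundcheck & Tech Rehearsal

Two intervals overlap when each starts before the other ends.
Sorted by start: Tech Rehearsal, Full Soundcheck, Brass Overdub, Rhythm Mixing, Full Tracking, Woodwind Run-through.
Full Soundcheck starts before Tech Rehearsal ends → Tech Rehearsal and Full Soundcheck overlap.
Brass Overdub starts after Tech Rehearsal ends, so nothing later overlaps Tech Rehearsal either.
Brass Overdub starts after Full Soundcheck ends, so nothing later overlaps Full Soundcheck either.
Rhythm Mixing starts after Brass Overdub ends, so nothing later overlaps Brass Overdub either.
Full Tracking starts exactly when Rhythm Mixing ends (back-to-back, no overlap), so nothing later overlaps Rhythm Mixing either.
Woodwind Run-through starts after Full Tracking ends.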